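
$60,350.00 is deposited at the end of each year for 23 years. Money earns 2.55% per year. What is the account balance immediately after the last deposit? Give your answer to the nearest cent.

$1,856,686.33

This is an ordinary annuity: 23 deposits of $60,350.00 at the end of each year.
Periodic rate r = 0.0255 per year.
FV = PMT × [((1+r)^n − 1)/r] = 60,350 × [(1+r)^23 − 1] / r = $1,856,686.33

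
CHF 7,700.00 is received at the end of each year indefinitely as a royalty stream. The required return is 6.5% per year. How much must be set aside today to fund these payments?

CHF 118,461.54

Periodic rate r = 0.065 per year.
Level perpetuity: PV = PMT / r = 7,700 / (0.065) = CHF 118,461.54.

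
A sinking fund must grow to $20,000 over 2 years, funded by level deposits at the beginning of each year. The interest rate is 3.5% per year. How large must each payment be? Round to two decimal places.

Level annuity due; solve FV = PMT × [((1+r)^n − 1)/r] × (1+r) for PMT.
Periodic rate r = 0.035 per year.
With n = 2: PMT = 20,000 / ([((1+r)^n − 1)/r] × (1+r)) = $9,495.66

$9,495.66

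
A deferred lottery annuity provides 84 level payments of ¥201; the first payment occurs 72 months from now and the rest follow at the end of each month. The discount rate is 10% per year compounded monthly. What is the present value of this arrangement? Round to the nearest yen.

Ordinary annuity of 84 payments, first payment at period 72.
Periodic rate r = 0.1/12 per month; n is counted in months.
The ordinary-annuity PV formula values the stream one period before the first payment (period 71); discount that back 71 periods:
PV₀ = 201 × [1 − (1+r)^−84] / r × (1+r)^−71 = ¥6,717

¥6,717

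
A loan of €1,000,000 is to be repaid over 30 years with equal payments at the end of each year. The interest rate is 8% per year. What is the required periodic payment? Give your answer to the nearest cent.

€88,827.43

Level ordinary annuity; solve PV = PMT × [(1 − (1+r)^−n)/r] for PMT.
Periodic rate r = 0.08 per year.
With n = 30: PMT = 1,000,000 / ([(1 − (1+r)^−n)/r]) = €88,827.43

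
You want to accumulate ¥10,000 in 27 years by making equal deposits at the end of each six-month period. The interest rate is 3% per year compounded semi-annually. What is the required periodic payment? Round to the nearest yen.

¥122

Level ordinary annuity; solve FV = PMT × [((1+r)^n − 1)/r] for PMT.
Periodic rate r = 0.03/2 per half-year; n is counted in half-years.
With n = 54: PMT = 10,000 / ([((1+r)^n − 1)/r]) = ¥122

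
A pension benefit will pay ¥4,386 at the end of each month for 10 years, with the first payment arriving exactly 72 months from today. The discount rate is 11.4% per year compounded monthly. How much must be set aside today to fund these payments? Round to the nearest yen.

Ordinary annuity of 120 payments, first payment at period 72.
Periodic rate r = 0.114/12 per month; n is counted in months.
The ordinary-annuity PV formula values the stream one period before the first payment (period 71); discount that back 71 periods:
PV₀ = 4,386 × [1 − (1+r)^−120] / r × (1+r)^−71 = ¥160,073

¥160,073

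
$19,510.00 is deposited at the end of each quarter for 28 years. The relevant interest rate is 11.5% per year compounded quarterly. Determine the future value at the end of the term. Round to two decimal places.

This is an ordinary annuity: 112 deposits of $19,510.00 at the end of each quarter.
Periodic rate r = 0.115/4 per quarter; n is counted in quarters.
FV = PMT × [((1+r)^n − 1)/r] = 19,510 × [(1+r)^112 − 1] / r = $15,551,537.10

$15,551,537.10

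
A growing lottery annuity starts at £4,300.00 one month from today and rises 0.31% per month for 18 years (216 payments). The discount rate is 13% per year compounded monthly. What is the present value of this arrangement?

Periodic rate r = 0.13/12 per month; n is counted in months.
Growing ordinary annuity: PV = PMT₁ × [1 − ((1+g)/(1+r))^n] / (r − g) = 4,300 × [1 − ((1+0.0031)/(1+r))^216] / (r − 0.0031) = £450,189.16.

£450,189.16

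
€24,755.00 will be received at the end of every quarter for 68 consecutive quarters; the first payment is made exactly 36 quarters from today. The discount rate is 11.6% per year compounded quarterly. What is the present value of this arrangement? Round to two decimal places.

€268,929.08

Ordinary annuity of 68 payments, first payment at period 36.
Periodic rate r = 0.116/4 per quarter; n is counted in quarters.
The ordinary-annuity PV formula values the stream one period before the first payment (period 35); discount that back 35 periods:
PV₀ = 24,755 × [1 − (1+r)^−68] / r × (1+r)^−35 = €268,929.08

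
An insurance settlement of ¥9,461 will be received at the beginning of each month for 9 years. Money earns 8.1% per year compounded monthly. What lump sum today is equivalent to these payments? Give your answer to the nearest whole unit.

This is an annuity due: 108 payments of ¥9,461 at the beginning of each month.
Periodic rate r = 0.081/12 per month; n is counted in months.
PV = PMT × [(1 − (1+r)^−n)/r] × (1+r) = 9,461 × [1 − (1+r)^−108] / r × (1+r) = ¥728,724

¥728,724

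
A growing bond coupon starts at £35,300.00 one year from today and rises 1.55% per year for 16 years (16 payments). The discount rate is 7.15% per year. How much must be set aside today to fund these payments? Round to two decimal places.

£363,308.29

Periodic rate r = 0.0715 per year.
Growing ordinary annuity: PV = PMT₁ × [1 − ((1+g)/(1+r))^n] / (r − g) = 35,300 × [1 − ((1+0.0155)/(1+r))^16] / (r − 0.0155) = £363,308.29.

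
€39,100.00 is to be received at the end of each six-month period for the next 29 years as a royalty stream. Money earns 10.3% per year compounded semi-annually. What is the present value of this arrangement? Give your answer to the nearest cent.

€717,972.59

This is an ordinary annuity: 58 payments of €39,100.00 at the end of each six-month period.
Periodic rate r = 0.103/2 per half-year; n is counted in half-years.
PV = PMT × [(1 − (1+r)^−n)/r] = 39,100 × [1 − (1+r)^−58] / r = €717,972.59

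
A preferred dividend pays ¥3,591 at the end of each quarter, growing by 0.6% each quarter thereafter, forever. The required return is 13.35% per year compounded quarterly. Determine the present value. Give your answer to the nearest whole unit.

¥131,178

Periodic rate r = 0.1335/4 per quarter.
Growing perpetuity (Gordon): PV = PMT₁ / (r − g) = 3,591 / (r − 0.006) = ¥131,178.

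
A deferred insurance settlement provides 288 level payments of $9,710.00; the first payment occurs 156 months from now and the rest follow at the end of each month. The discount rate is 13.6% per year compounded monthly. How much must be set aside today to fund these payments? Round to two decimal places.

Ordinary annuity of 288 payments, first payment at period 156.
Periodic rate r = 0.136/12 per month; n is counted in months.
The ordinary-annuity PV formula values the stream one period before the first payment (period 155); discount that back 155 periods:
PV₀ = 9,710 × [1 − (1+r)^−288] / r × (1+r)^−155 = $143,545.84

$143,545.84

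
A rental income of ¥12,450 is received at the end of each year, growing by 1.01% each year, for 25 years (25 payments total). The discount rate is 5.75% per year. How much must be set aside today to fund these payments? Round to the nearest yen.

¥179,196

Periodic rate r = 0.0575 per year.
Growing ordinary annuity: PV = PMT₁ × [1 − ((1+g)/(1+r))^n] / (r − g) = 12,450 × [1 − ((1+0.0101)/(1+r))^25] / (r − 0.0101) = ¥179,196.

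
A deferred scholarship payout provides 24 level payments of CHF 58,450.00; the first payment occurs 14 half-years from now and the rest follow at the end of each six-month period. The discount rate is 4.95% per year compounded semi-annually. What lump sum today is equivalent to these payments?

Ordinary annuity of 24 payments, first payment at period 14.
Periodic rate r = 0.0495/2 per half-year; n is counted in half-years.
The ordinary-annuity PV formula values the stream one period before the first payment (period 13); discount that back 13 periods:
PV₀ = 58,450 × [1 − (1+r)^−24] / r × (1+r)^−13 = CHF 762,852.00

CHF 762,852.00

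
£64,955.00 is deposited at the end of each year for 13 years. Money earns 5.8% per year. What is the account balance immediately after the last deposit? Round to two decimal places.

This is an ordinary annuity: 13 deposits of £64,955.00 at the end of each year.
Periodic rate r = 0.058 per year.
FV = PMT × [((1+r)^n − 1)/r] = 64,955 × [(1+r)^13 − 1] / r = £1,210,850.06

£1,210,850.06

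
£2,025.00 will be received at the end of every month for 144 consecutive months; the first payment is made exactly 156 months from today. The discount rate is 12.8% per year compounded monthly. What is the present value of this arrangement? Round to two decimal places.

Ordinary annuity of 144 payments, first payment at period 156.
Periodic rate r = 0.128/12 per month; n is counted in months.
The ordinary-annuity PV formula values the stream one period before the first payment (period 155); discount that back 155 periods:
PV₀ = 2,025 × [1 − (1+r)^−144] / r × (1+r)^−155 = £28,703.04

£28,703.04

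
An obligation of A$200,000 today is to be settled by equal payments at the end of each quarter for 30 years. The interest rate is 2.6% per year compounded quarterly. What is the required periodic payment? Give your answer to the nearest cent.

Level ordinary annuity; solve PV = PMT × [(1 − (1+r)^−n)/r] for PMT.
Periodic rate r = 0.026/4 per quarter; n is counted in quarters.
With n = 120: PMT = 200,000 / ([(1 − (1+r)^−n)/r]) = A$2,405.47

A$2,405.47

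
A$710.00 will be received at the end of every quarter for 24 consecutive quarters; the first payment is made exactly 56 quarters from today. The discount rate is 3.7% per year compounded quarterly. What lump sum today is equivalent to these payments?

Ordinary annuity of 24 payments, first payment at period 56.
Periodic rate r = 0.037/4 per quarter; n is counted in quarters.
The ordinary-annuity PV formula values the stream one period before the first payment (period 55); discount that back 55 periods:
PV₀ = 710 × [1 − (1+r)^−24] / r × (1+r)^−55 = A$9,171.39

A$9,171.39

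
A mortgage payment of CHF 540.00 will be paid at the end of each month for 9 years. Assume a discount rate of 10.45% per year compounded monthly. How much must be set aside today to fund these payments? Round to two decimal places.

This is an ordinary annuity: 108 payments of CHF 540.00 at the end of each month.
Periodic rate r = 0.1045/12 per month; n is counted in months.
PV = PMT × [(1 − (1+r)^−n)/r] = 540 × [1 − (1+r)^−108] / r = CHF 37,700.24

CHF 37,700.24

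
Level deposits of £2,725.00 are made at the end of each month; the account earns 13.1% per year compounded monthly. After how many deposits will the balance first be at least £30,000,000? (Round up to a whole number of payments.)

Periodic rate r = 0.131/12 per month; n is counted in months.
Ordinary annuity FV: 30,000,000 = 2,725 × [((1+r)^n − 1)/r].
(1+r)^n = 1 + 30,000,000 × r / 2,725, so n = ln(1 + 30,000,000·r/2,725) / ln(1+r) = 441.84.
Round up to a whole number of payments: n = 442.

442 payments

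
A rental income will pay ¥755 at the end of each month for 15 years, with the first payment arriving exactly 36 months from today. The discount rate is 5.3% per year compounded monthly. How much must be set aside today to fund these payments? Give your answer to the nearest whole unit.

Ordinary annuity of 180 payments, first payment at period 36.
Periodic rate r = 0.053/12 per month; n is counted in months.
The ordinary-annuity PV formula values the stream one period before the first payment (period 35); discount that back 35 periods:
PV₀ = 755 × [1 − (1+r)^−180] / r × (1+r)^−35 = ¥80,233

¥80,233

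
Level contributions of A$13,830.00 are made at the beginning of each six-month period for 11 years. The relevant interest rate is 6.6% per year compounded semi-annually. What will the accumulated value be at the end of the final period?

This is an annuity due: 22 deposits of A$13,830.00 at the beginning of each six-month period.
Periodic rate r = 0.066/2 per half-year; n is counted in half-years.
FV = PMT × [((1+r)^n − 1)/r] × (1+r) = 13,830 × [(1+r)^22 − 1] / r × (1+r) = A$451,411.69

A$451,411.69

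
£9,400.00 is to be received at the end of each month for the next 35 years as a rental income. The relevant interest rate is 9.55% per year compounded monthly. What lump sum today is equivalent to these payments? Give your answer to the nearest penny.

£1,138,843.86

This is an ordinary annuity: 420 payments of £9,400.00 at the end of each month.
Periodic rate r = 0.0955/12 per month; n is counted in months.
PV = PMT × [(1 − (1+r)^−n)/r] = 9,400 × [1 − (1+r)^−420] / r = £1,138,843.86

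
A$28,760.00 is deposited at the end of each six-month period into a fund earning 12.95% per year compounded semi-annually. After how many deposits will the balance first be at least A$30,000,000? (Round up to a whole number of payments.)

Periodic rate r = 0.1295/2 per half-year; n is counted in half-years.
Ordinary annuity FV: 30,000,000 = 28,760 × [((1+r)^n − 1)/r].
(1+r)^n = 1 + 30,000,000 × r / 28,760, so n = ln(1 + 30,000,000·r/28,760) / ln(1+r) = 67.38.
Round up to a whole number of payments: n = 68.

68 payments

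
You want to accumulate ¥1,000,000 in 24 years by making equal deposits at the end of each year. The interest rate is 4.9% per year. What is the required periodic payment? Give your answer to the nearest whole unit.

¥22,768

Level ordinary annuity; solve FV = PMT × [((1+r)^n − 1)/r] for PMT.
Periodic rate r = 0.049 per year.
With n = 24: PMT = 1,000,000 / ([((1+r)^n − 1)/r]) = ¥22,768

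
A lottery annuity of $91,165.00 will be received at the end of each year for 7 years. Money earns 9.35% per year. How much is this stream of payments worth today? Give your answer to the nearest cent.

$453,489.87

This is an ordinary annuity: 7 payments of $91,165.00 at the end of each year.
Periodic rate r = 0.0935 per year.
PV = PMT × [(1 − (1+r)^−n)/r] = 91,165 × [1 − (1+r)^−7] / r = $453,489.87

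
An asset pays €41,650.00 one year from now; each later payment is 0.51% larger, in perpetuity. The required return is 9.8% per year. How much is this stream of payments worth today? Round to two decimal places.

€448,331.54

Periodic rate r = 0.098 per year.
Growing perpetuity (Gordon): PV = PMT₁ / (r − g) = 41,650 / (r − 0.0051) = €448,331.54.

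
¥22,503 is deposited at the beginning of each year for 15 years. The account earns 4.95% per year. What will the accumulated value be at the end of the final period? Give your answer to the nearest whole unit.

This is an annuity due: 15 deposits of ¥22,503 at the beginning of each year.
Periodic rate r = 0.0495 per year.
FV = PMT × [((1+r)^n − 1)/r] × (1+r) = 22,503 × [(1+r)^15 − 1] / r × (1+r) = ¥507,705

¥507,705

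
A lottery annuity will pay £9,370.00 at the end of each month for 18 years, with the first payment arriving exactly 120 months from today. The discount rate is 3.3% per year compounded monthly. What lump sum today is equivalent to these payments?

Ordinary annuity of 216 payments, first payment at period 120.
Periodic rate r = 0.033/12 per month; n is counted in months.
The ordinary-annuity PV formula values the stream one period before the first payment (period 119); discount that back 119 periods:
PV₀ = 9,370 × [1 − (1+r)^−216] / r × (1+r)^−119 = £1,099,535.69

£1,099,535.69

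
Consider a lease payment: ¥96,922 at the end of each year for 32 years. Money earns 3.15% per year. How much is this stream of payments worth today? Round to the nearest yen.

This is an ordinary annuity: 32 payments of ¥96,922 at the end of each year.
Periodic rate r = 0.0315 per year.
PV = PMT × [(1 − (1+r)^−n)/r] = 96,922 × [1 − (1+r)^−32] / r = ¥1,936,386

¥1,936,386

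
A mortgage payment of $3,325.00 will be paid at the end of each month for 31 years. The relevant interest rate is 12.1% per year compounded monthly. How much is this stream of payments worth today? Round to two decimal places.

$321,857.88

This is an ordinary annuity: 372 payments of $3,325.00 at the end of each month.
Periodic rate r = 0.121/12 per month; n is counted in months.
PV = PMT × [(1 − (1+r)^−n)/r] = 3,325 × [1 − (1+r)^−372] / r = $321,857.88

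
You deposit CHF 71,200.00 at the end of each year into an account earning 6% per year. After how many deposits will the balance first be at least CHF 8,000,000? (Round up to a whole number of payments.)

Periodic rate r = 0.06 per year.
Ordinary annuity FV: 8,000,000 = 71,200 × [((1+r)^n − 1)/r].
(1+r)^n = 1 + 8,000,000 × r / 71,200, so n = ln(1 + 8,000,000·r/71,200) / ln(1+r) = 35.12.
Round up to a whole number of payments: n = 36.

36 payments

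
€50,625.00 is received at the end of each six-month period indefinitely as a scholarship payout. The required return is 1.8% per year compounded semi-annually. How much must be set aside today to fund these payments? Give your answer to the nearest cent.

€5,625,000.00

Periodic rate r = 0.018/2 per half-year.
Level perpetuity: PV = PMT / r = 50,625 / (0.018/2) = €5,625,000.00.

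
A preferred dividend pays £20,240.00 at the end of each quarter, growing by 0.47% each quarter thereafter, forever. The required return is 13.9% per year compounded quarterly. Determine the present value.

£673,544.09

Periodic rate r = 0.139/4 per quarter.
Growing perpetuity (Gordon): PV = PMT₁ / (r − g) = 20,240 / (r − 0.0047) = £673,544.09.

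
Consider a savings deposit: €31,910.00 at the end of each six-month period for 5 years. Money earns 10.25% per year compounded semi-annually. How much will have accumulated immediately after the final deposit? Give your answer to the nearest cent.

€403,710.03

This is an ordinary annuity: 10 deposits of €31,910.00 at the end of each six-month period.
Periodic rate r = 0.1025/2 per half-year; n is counted in half-years.
FV = PMT × [((1+r)^n − 1)/r] = 31,910 × [(1+r)^10 − 1] / r = €403,710.03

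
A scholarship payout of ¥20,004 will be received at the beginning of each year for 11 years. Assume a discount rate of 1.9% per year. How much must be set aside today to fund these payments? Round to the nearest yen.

¥200,635

This is an annuity due: 11 payments of ¥20,004 at the beginning of each year.
Periodic rate r = 0.019 per year.
PV = PMT × [(1 − (1+r)^−n)/r] × (1+r) = 20,004 × [1 − (1+r)^−11] / r × (1+r) = ¥200,635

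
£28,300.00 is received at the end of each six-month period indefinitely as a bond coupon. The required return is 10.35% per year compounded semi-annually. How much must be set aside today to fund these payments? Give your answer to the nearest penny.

Periodic rate r = 0.1035/2 per half-year.
Level perpetuity: PV = PMT / r = 28,300 / (0.1035/2) = £546,859.90.

£546,859.90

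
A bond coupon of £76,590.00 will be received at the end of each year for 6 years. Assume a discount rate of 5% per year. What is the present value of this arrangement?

£388,747.26

This is an ordinary annuity: 6 payments of £76,590.00 at the end of each year.
Periodic rate r = 0.05 per year.
PV = PMT × [(1 − (1+r)^−n)/r] = 76,590 × [1 − (1+r)^−6] / r = £388,747.26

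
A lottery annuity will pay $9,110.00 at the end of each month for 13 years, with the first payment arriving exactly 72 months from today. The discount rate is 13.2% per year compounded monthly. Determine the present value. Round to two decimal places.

Ordinary annuity of 156 payments, first payment at period 72.
Periodic rate r = 0.132/12 per month; n is counted in months.
The ordinary-annuity PV formula values the stream one period before the first payment (period 71); discount that back 71 periods:
PV₀ = 9,110 × [1 − (1+r)^−156] / r × (1+r)^−71 = $311,763.27

$311,763.27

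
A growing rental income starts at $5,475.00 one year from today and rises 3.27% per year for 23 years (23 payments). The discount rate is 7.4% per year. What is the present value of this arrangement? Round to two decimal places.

Periodic rate r = 0.074 per year.
Growing ordinary annuity: PV = PMT₁ × [1 − ((1+g)/(1+r))^n] / (r − g) = 5,475 × [1 − ((1+0.0327)/(1+r))^23] / (r − 0.0327) = $78,771.62.

$78,771.62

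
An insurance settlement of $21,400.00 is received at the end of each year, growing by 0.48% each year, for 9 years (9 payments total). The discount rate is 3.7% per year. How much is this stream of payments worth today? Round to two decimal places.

Periodic rate r = 0.037 per year.
Growing ordinary annuity: PV = PMT₁ × [1 − ((1+g)/(1+r))^n] / (r − g) = 21,400 × [1 − ((1+0.0048)/(1+r))^9] / (r − 0.0048) = $164,255.69.

$164,255.69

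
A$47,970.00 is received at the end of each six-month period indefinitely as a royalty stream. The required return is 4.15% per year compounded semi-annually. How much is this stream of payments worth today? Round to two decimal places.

A$2,311,807.23

Periodic rate r = 0.0415/2 per half-year.
Level perpetuity: PV = PMT / r = 47,970 / (0.0415/2) = A$2,311,807.23.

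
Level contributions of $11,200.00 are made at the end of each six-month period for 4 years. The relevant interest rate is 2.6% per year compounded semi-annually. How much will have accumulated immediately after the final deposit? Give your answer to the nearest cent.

This is an ordinary annuity: 8 deposits of $11,200.00 at the end of each six-month period.
Periodic rate r = 0.026/2 per half-year; n is counted in half-years.
FV = PMT × [((1+r)^n − 1)/r] = 11,200 × [(1+r)^8 − 1] / r = $93,784.54

$93,784.54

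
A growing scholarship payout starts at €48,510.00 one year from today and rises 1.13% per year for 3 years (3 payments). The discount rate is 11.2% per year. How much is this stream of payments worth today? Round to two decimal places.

€119,378.57

Periodic rate r = 0.112 per year.
Growing ordinary annuity: PV = PMT₁ × [1 − ((1+g)/(1+r))^n] / (r − g) = 48,510 × [1 − ((1+0.0113)/(1+r))^3] / (r − 0.0113) = €119,378.57.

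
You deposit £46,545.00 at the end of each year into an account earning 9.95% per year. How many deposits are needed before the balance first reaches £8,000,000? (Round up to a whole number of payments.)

Periodic rate r = 0.0995 per year.
Ordinary annuity FV: 8,000,000 = 46,545 × [((1+r)^n − 1)/r].
(1+r)^n = 1 + 8,000,000 × r / 46,545, so n = ln(1 + 8,000,000·r/46,545) / ln(1+r) = 30.53.
Round up to a whole number of payments: n = 31.

31 payments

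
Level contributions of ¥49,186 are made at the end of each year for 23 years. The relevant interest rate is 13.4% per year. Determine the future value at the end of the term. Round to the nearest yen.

¥6,252,620

This is an ordinary annuity: 23 deposits of ¥49,186 at the end of each year.
Periodic rate r = 0.134 per year.
FV = PMT × [((1+r)^n − 1)/r] = 49,186 × [(1+r)^23 − 1] / r = ¥6,252,620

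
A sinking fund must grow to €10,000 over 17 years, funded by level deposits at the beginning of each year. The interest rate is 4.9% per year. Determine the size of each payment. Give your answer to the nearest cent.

€372.14

Level annuity due; solve FV = PMT × [((1+r)^n − 1)/r] × (1+r) for PMT.
Periodic rate r = 0.049 per year.
With n = 17: PMT = 10,000 / ([((1+r)^n − 1)/r] × (1+r)) = €372.14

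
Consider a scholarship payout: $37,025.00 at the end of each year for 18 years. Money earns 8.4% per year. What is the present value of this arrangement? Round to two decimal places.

$337,571.67

This is an ordinary annuity: 18 payments of $37,025.00 at the end of each year.
Periodic rate r = 0.084 per year.
PV = PMT × [(1 − (1+r)^−n)/r] = 37,025 × [1 − (1+r)^−18] / r = $337,571.67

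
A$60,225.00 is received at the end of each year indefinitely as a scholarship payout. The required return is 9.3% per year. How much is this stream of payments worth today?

Periodic rate r = 0.093 per year.
Level perpetuity: PV = PMT / r = 60,225 / (0.093) = A$647,580.65.

A$647,580.65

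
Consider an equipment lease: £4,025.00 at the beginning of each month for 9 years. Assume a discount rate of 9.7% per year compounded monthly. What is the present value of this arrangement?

This is an annuity due: 108 payments of £4,025.00 at the beginning of each month.
Periodic rate r = 0.097/12 per month; n is counted in months.
PV = PMT × [(1 − (1+r)^−n)/r] × (1+r) = 4,025 × [1 − (1+r)^−108] / r × (1+r) = £291,557.74

£291,557.74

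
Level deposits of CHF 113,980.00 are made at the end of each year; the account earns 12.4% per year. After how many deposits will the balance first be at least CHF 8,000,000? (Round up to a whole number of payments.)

Periodic rate r = 0.124 per year.
Ordinary annuity FV: 8,000,000 = 113,980 × [((1+r)^n − 1)/r].
(1+r)^n = 1 + 8,000,000 × r / 113,980, so n = ln(1 + 8,000,000·r/113,980) / ln(1+r) = 19.44.
Round up to a whole number of payments: n = 20.

20 payments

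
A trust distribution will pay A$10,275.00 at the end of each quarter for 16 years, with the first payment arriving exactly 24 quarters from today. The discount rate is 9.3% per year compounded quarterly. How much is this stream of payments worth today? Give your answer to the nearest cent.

A$200,648.73

Ordinary annuity of 64 payments, first payment at period 24.
Periodic rate r = 0.093/4 per quarter; n is counted in quarters.
The ordinary-annuity PV formula values the stream one period before the first payment (period 23); discount that back 23 periods:
PV₀ = 10,275 × [1 − (1+r)^−64] / r × (1+r)^−23 = A$200,648.73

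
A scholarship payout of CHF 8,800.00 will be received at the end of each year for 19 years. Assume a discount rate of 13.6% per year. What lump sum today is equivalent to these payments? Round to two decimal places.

CHF 58,967.95

This is an ordinary annuity: 19 payments of CHF 8,800.00 at the end of each year.
Periodic rate r = 0.136 per year.
PV = PMT × [(1 − (1+r)^−n)/r] = 8,800 × [1 − (1+r)^−19] / r = CHF 58,967.95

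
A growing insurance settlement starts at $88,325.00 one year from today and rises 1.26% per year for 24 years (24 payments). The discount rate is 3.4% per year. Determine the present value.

$1,628,791.91

Periodic rate r = 0.034 per year.
Growing ordinary annuity: PV = PMT₁ × [1 − ((1+g)/(1+r))^n] / (r − g) = 88,325 × [1 − ((1+0.0126)/(1+r))^24] / (r − 0.0126) = $1,628,791.91.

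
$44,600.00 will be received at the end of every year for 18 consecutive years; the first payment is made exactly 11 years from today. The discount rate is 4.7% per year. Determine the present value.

Ordinary annuity of 18 payments, first payment at period 11.
Periodic rate r = 0.047 per year.
The ordinary-annuity PV formula values the stream one period before the first payment (period 10); discount that back 10 periods:
PV₀ = 44,600 × [1 − (1+r)^−18] / r × (1+r)^−10 = $337,215.06

$337,215.06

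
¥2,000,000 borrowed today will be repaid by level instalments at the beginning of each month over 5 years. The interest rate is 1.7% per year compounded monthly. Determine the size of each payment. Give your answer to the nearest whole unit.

Level annuity due; solve PV = PMT × [(1 − (1+r)^−n)/r] × (1+r) for PMT.
Periodic rate r = 0.017/12 per month; n is counted in months.
With n = 60: PMT = 2,000,000 / ([(1 − (1+r)^−n)/r] × (1+r)) = ¥34,744

¥34,744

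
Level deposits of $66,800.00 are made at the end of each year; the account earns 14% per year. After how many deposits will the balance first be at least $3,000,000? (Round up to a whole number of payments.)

16 payments

Periodic rate r = 0.14 per year.
Ordinary annuity FV: 3,000,000 = 66,800 × [((1+r)^n − 1)/r].
(1+r)^n = 1 + 3,000,000 × r / 66,800, so n = ln(1 + 3,000,000·r/66,800) / ln(1+r) = 15.16.
Round up to a whole number of payments: n = 16.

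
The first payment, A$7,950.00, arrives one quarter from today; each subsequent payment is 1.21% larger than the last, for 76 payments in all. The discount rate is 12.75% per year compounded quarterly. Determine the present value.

A$309,644.01

Periodic rate r = 0.1275/4 per quarter; n is counted in quarters.
Growing ordinary annuity: PV = PMT₁ × [1 − ((1+g)/(1+r))^n] / (r − g) = 7,950 × [1 − ((1+0.0121)/(1+r))^76] / (r − 0.0121) = A$309,644.01.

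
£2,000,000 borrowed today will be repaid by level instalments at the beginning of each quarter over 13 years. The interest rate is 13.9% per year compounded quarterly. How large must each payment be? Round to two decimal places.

Level annuity due; solve PV = PMT × [(1 − (1+r)^−n)/r] × (1+r) for PMT.
Periodic rate r = 0.139/4 per quarter; n is counted in quarters.
With n = 52: PMT = 2,000,000 / ([(1 − (1+r)^−n)/r] × (1+r)) = £80,850.90

£80,850.90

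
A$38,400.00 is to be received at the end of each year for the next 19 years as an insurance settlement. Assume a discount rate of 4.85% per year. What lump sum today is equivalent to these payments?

This is an ordinary annuity: 19 payments of A$38,400.00 at the end of each year.
Periodic rate r = 0.0485 per year.
PV = PMT × [(1 − (1+r)^−n)/r] = 38,400 × [1 − (1+r)^−19] / r = A$469,801.99

A$469,801.99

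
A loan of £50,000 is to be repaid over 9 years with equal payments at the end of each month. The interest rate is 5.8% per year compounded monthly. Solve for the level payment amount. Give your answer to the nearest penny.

Level ordinary annuity; solve PV = PMT × [(1 − (1+r)^−n)/r] for PMT.
Periodic rate r = 0.058/12 per month; n is counted in months.
With n = 108: PMT = 50,000 / ([(1 − (1+r)^−n)/r]) = £595.35

£595.35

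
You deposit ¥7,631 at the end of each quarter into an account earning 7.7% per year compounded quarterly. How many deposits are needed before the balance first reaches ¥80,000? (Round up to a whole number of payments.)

Periodic rate r = 0.077/4 per quarter; n is counted in quarters.
Ordinary annuity FV: 80,000 = 7,631 × [((1+r)^n − 1)/r].
(1+r)^n = 1 + 80,000 × r / 7,631, so n = ln(1 + 80,000·r/7,631) / ln(1+r) = 9.64.
Round up to a whole number of payments: n = 10.

10 payments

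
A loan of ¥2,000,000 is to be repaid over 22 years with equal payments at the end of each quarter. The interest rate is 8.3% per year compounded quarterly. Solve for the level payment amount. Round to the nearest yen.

¥49,647

Level ordinary annuity; solve PV = PMT × [(1 − (1+r)^−n)/r] for PMT.
Periodic rate r = 0.083/4 per quarter; n is counted in quarters.
With n = 88: PMT = 2,000,000 / ([(1 − (1+r)^−n)/r]) = ¥49,647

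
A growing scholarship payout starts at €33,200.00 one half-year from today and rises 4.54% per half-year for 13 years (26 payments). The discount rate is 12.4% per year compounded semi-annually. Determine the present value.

€672,185.37

Periodic rate r = 0.124/2 per half-year; n is counted in half-years.
Growing ordinary annuity: PV = PMT₁ × [1 − ((1+g)/(1+r))^n] / (r − g) = 33,200 × [1 − ((1+0.0454)/(1+r))^26] / (r − 0.0454) = €672,185.37.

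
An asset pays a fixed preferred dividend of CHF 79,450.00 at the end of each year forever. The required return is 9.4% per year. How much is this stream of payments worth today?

Periodic rate r = 0.094 per year.
Level perpetuity: PV = PMT / r = 79,450 / (0.094) = CHF 845,212.77.

CHF 845,212.77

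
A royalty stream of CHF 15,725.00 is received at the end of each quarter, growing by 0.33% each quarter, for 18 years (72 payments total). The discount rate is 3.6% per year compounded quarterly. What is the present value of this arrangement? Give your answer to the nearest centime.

CHF 924,049.75

Periodic rate r = 0.036/4 per quarter; n is counted in quarters.
Growing ordinary annuity: PV = PMT₁ × [1 − ((1+g)/(1+r))^n] / (r − g) = 15,725 × [1 − ((1+0.0033)/(1+r))^72] / (r − 0.0033) = CHF 924,049.75.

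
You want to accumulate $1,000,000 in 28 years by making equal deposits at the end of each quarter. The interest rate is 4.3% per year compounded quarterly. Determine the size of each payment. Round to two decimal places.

$4,649.51

Level ordinary annuity; solve FV = PMT × [((1+r)^n − 1)/r] for PMT.
Periodic rate r = 0.043/4 per quarter; n is counted in quarters.
With n = 112: PMT = 1,000,000 / ([((1+r)^n − 1)/r]) = $4,649.51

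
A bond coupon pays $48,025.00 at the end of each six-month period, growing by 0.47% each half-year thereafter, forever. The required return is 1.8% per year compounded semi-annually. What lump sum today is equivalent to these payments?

Periodic rate r = 0.018/2 per half-year.
Growing perpetuity (Gordon): PV = PMT₁ / (r − g) = 48,025 / (r − 0.0047) = $11,168,604.65.

$11,168,604.65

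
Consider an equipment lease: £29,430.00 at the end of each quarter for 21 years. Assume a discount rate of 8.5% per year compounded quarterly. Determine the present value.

£1,148,165.28

This is an ordinary annuity: 84 payments of £29,430.00 at the end of each quarter.
Periodic rate r = 0.085/4 per quarter; n is counted in quarters.
PV = PMT × [(1 − (1+r)^−n)/r] = 29,430 × [1 − (1+r)^−84] / r = £1,148,165.28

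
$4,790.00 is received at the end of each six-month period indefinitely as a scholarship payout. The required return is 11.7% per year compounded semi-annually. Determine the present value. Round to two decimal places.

$81,880.34

Periodic rate r = 0.117/2 per half-year.
Level perpetuity: PV = PMT / r = 4,790 / (0.117/2) = $81,880.34.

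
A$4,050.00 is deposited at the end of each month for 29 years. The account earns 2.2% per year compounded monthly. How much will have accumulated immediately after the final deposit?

This is an ordinary annuity: 348 deposits of A$4,050.00 at the end of each month.
Periodic rate r = 0.022/12 per month; n is counted in months.
FV = PMT × [((1+r)^n − 1)/r] = 4,050 × [(1+r)^348 − 1] / r = A$1,969,595.57

A$1,969,595.57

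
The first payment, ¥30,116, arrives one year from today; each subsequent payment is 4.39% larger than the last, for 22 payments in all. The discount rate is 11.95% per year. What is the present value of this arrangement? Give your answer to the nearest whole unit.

¥312,806

Periodic rate r = 0.1195 per year.
Growing ordinary annuity: PV = PMT₁ × [1 − ((1+g)/(1+r))^n] / (r − g) = 30,116 × [1 − ((1+0.0439)/(1+r))^22] / (r − 0.0439) = ¥312,806.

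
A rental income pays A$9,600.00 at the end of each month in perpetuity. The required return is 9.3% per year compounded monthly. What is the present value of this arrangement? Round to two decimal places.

A$1,238,709.68

Periodic rate r = 0.093/12 per month.
Level perpetuity: PV = PMT / r = 9,600 / (0.093/12) = A$1,238,709.68.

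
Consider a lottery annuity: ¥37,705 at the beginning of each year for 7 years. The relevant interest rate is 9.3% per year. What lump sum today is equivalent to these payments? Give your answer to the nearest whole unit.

This is an annuity due: 7 payments of ¥37,705 at the beginning of each year.
Periodic rate r = 0.093 per year.
PV = PMT × [(1 − (1+r)^−n)/r] × (1+r) = 37,705 × [1 − (1+r)^−7] / r × (1+r) = ¥205,344

¥205,344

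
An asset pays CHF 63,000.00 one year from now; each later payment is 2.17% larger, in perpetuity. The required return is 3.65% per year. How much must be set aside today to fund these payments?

CHF 4,256,756.76

Periodic rate r = 0.0365 per year.
Growing perpetuity (Gordon): PV = PMT₁ / (r − g) = 63,000 / (r − 0.0217) = CHF 4,256,756.76.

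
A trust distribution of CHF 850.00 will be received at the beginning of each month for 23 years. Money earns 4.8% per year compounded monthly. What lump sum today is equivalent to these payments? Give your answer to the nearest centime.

This is an annuity due: 276 payments of CHF 850.00 at the beginning of each month.
Periodic rate r = 0.048/12 per month; n is counted in months.
PV = PMT × [(1 − (1+r)^−n)/r] × (1+r) = 850 × [1 − (1+r)^−276] / r × (1+r) = CHF 142,459.52

CHF 142,459.52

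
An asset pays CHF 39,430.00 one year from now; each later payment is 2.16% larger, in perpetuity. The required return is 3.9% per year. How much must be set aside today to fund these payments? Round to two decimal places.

Periodic rate r = 0.039 per year.
Growing perpetuity (Gordon): PV = PMT₁ / (r − g) = 39,430 / (r − 0.0216) = CHF 2,266,091.95.

CHF 2,266,091.95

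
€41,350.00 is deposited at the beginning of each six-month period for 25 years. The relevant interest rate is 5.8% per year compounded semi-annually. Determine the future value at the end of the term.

€4,659,981.90

This is an annuity due: 50 deposits of €41,350.00 at the beginning of each six-month period.
Periodic rate r = 0.058/2 per half-year; n is counted in half-years.
FV = PMT × [((1+r)^n − 1)/r] × (1+r) = 41,350 × [(1+r)^50 − 1] / r × (1+r) = €4,659,981.90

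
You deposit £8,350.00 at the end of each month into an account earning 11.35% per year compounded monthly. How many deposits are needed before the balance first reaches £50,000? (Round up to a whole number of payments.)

Periodic rate r = 0.1135/12 per month; n is counted in months.
Ordinary annuity FV: 50,000 = 8,350 × [((1+r)^n − 1)/r].
(1+r)^n = 1 + 50,000 × r / 8,350, so n = ln(1 + 50,000·r/8,350) / ln(1+r) = 5.85.
Round up to a whole number of payments: n = 6.

6 payments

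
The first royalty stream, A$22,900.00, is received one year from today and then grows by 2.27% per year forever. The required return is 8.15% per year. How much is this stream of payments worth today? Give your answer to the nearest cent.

A$389,455.78

Periodic rate r = 0.0815 per year.
Growing perpetuity (Gordon): PV = PMT₁ / (r − g) = 22,900 / (r − 0.0227) = A$389,455.78.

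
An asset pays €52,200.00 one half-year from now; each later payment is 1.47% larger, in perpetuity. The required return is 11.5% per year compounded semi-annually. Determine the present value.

Periodic rate r = 0.115/2 per half-year.
Growing perpetuity (Gordon): PV = PMT₁ / (r − g) = 52,200 / (r − 0.0147) = €1,219,626.17.

€1,219,626.17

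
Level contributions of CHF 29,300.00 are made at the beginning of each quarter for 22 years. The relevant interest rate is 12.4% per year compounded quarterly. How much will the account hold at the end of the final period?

This is an annuity due: 88 deposits of CHF 29,300.00 at the beginning of each quarter.
Periodic rate r = 0.124/4 per quarter; n is counted in quarters.
FV = PMT × [((1+r)^n − 1)/r] × (1+r) = 29,300 × [(1+r)^88 − 1] / r × (1+r) = CHF 13,331,832.41

CHF 13,331,832.41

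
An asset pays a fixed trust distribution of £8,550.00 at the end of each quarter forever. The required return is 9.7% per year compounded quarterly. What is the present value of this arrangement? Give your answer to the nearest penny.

Periodic rate r = 0.097/4 per quarter.
Level perpetuity: PV = PMT / r = 8,550 / (0.097/4) = £352,577.32.

£352,577.32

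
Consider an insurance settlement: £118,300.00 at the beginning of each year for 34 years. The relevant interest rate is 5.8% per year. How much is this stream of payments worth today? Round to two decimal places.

This is an annuity due: 34 payments of £118,300.00 at the beginning of each year.
Periodic rate r = 0.058 per year.
PV = PMT × [(1 − (1+r)^−n)/r] × (1+r) = 118,300 × [1 − (1+r)^−34] / r × (1+r) = £1,840,611.59

£1,840,611.59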